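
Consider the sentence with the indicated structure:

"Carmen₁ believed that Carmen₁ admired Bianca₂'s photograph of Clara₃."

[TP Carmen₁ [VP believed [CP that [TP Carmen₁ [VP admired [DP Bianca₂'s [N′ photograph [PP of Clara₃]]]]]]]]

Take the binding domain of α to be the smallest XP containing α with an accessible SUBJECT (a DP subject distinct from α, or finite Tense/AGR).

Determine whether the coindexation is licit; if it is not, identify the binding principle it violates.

The two coindexed NPs are *Carmen₁* (the higher occurrence) and *Carmen₁* (the lower occurrence).
*Carmen₁* (the lower occurrence) is an R-expression. Principle C requires it to be free everywhere.
*Carmen₁* (the higher occurrence) c-commands it and carries the same index.
The R-expression is bound → Principle C violation.

Principle C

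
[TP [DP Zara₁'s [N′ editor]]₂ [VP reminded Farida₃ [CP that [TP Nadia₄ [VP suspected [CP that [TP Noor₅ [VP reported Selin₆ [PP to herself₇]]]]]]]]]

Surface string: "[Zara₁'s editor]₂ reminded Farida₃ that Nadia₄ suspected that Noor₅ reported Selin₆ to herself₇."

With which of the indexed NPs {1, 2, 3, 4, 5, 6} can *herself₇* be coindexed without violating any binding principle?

*herself* is an anaphor, so Principle A applies: it must be bound in its binding domain.
Binding domain of *herself₇*: the embedded TP, whose subject is Noor₅.
*Zara₁* does not c-command the anaphor → cannot bind it.
*[Zara₁'s editor]₂* c-commands the anaphor but is outside its binding domain → cannot satisfy Principle A.
*Farida₃* c-commands the anaphor but is outside its binding domain → cannot satisfy Principle A.
*Nadia₄* c-commands the anaphor but is outside its binding domain → cannot satisfy Principle A.
*Noor₅* c-commands the anaphor within its binding domain → licit binder.
*Selin₆* c-commands the anaphor within its binding domain → licit binder.

{5, 6}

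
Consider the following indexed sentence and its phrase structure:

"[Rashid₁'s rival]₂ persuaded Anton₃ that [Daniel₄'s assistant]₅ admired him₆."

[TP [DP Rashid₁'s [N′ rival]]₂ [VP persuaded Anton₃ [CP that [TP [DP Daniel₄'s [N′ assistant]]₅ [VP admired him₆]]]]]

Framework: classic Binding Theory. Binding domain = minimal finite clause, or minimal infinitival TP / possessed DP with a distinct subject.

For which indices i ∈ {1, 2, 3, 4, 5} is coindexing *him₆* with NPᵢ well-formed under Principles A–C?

*him* is a pronoun, so Principle B applies: it must be free in its binding domain.
Binding domain of *him₆*: the embedded TP, whose subject is [Daniel₄'s assistant]₅.
*Rashid₁* and the pronoun do not c-command one another → neither Principle B nor Principle C is at stake; coindexation permitted.
*[Rashid₁'s rival]₂* c-commands the pronoun but from outside its binding domain, and is not c-commanded by it → coindexation permitted.
*Anton₃* c-commands the pronoun but from outside its binding domain, and is not c-commanded by it → coindexation permitted.
*Daniel₄* and the pronoun do not c-command one another → neither Principle B nor Principle C is at stake; coindexation permitted.
*[Daniel₄'s assistant]₅* c-commands the pronoun within its binding domain → coindexation would violate Principle B.

{1, 2, 3, 4}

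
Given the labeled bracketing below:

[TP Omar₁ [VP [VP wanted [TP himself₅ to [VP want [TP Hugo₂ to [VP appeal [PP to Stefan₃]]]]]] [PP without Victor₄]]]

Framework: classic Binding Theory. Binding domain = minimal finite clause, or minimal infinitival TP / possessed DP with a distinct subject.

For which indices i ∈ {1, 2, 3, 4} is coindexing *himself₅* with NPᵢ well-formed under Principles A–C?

{1}

*himself* is an anaphor, so Principle A applies: it must be bound in its binding domain.
Binding domain of *himself₅*: the matrix TP, whose subject is Omar₁.
*Omar₁* c-commands the anaphor within its binding domain → licit binder.
*Hugo₂* does not c-command the anaphor → cannot bind it.
*Stefan₃* does not c-command the anaphor → cannot bind it.
*Victor₄* does not c-command the anaphor → cannot bind it.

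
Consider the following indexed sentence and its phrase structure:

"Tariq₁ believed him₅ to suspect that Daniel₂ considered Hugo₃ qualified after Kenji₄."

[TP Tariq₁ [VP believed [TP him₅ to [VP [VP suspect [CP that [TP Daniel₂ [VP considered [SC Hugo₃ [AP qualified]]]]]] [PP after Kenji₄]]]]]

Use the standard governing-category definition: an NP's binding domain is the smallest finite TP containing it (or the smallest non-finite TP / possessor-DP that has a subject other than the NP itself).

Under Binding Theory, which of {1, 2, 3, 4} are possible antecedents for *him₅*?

none

*him* is a pronoun, so Principle B applies: it must be free in its binding domain.
Binding domain of *him₅*: the matrix TP, whose subject is Tariq₁.
*Tariq₁* c-commands the pronoun within its binding domain → coindexation would violate Principle B.
*Daniel₂*: the pronoun c-commands this R-expression → coindexation would violate Principle C on *Daniel₂*.
*Hugo₃*: the pronoun c-commands this R-expression → coindexation would violate Principle C on *Hugo₃*.
*Kenji₄*: the pronoun c-commands this R-expression → coindexation would violate Principle C on *Kenji₄*.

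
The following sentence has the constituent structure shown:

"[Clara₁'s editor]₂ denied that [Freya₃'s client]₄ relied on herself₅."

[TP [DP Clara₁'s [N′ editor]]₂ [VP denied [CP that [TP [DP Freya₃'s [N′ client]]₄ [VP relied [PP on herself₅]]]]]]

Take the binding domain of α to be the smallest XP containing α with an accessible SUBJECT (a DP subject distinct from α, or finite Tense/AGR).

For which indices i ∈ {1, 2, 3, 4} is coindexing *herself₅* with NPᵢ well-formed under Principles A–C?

*herself* is an anaphor, so Principle A applies: it must be bound in its binding domain.
Binding domain of *herself₅*: the embedded TP, whose subject is [Freya₃'s client]₄.
*Clara₁* does not c-command the anaphor → cannot bind it.
*[Clara₁'s editor]₂* c-commands the anaphor but is outside its binding domain → cannot satisfy Principle A.
*Freya₃* does not c-command the anaphor → cannot bind it.
*[Freya₃'s client]₄* c-commands the anaphor within its binding domain → licit binder.

{4}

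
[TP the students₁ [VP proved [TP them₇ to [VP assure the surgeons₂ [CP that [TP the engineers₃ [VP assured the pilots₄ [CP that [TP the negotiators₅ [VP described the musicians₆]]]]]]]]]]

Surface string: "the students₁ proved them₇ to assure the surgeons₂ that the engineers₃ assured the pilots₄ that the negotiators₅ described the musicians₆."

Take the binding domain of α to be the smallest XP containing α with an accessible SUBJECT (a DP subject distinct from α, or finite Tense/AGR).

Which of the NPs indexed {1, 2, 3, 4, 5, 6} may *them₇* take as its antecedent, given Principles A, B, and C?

*them* is a pronoun, so Principle B applies: it must be free in its binding domain.
Binding domain of *them₇*: the matrix TP, whose subject is the students₁.
*the students₁* c-commands the pronoun within its binding domain → coindexation would violate Principle B.
*the surgeons₂*: the pronoun c-commands this R-expression → coindexation would violate Principle C on *the surgeons₂*.
*the engineers₃*: the pronoun c-commands this R-expression → coindexation would violate Principle C on *the engineers₃*.
*the pilots₄*: the pronoun c-commands this R-expression → coindexation would violate Principle C on *the pilots₄*.
*the negotiators₅*: the pronoun c-commands this R-expression → coindexation would violate Principle C on *the negotiators₅*.
*the musicians₆*: the pronoun c-commands this R-expression → coindexation would violate Principle C on *the musicians₆*.

none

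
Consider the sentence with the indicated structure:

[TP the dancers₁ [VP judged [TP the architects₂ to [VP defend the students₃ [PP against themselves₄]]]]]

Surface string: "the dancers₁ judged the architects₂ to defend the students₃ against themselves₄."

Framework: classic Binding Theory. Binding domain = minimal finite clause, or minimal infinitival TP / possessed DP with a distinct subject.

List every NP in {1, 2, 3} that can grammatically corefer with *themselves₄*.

{2, 3}

*themselves* is an anaphor, so Principle A applies: it must be bound in its binding domain.
Binding domain of *themselves₄*: the embedded TP, whose subject is the architects₂.
*the dancers₁* c-commands the anaphor but is outside its binding domain → cannot satisfy Principle A.
*the architects₂* c-commands the anaphor within its binding domain → licit binder.
*the students₃* c-commands the anaphor within its binding domain → licit binder.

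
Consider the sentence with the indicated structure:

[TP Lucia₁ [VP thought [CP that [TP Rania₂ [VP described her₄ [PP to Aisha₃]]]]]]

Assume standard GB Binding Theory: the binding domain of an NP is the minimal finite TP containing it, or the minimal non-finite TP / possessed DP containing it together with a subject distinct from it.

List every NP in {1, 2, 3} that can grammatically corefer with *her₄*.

{1}

*her* is a pronoun, so Principle B applies: it must be free in its binding domain.
Binding domain of *her₄*: the embedded TP, whose subject is Rania₂.
*Lucia₁* c-commands the pronoun but from outside its binding domain, and is not c-commanded by it → coindexation permitted.
*Rania₂* c-commands the pronoun within its binding domain → coindexation would violate Principle B.
*Aisha₃*: the pronoun c-commands this R-expression → coindexation would violate Principle C on *Aisha₃*.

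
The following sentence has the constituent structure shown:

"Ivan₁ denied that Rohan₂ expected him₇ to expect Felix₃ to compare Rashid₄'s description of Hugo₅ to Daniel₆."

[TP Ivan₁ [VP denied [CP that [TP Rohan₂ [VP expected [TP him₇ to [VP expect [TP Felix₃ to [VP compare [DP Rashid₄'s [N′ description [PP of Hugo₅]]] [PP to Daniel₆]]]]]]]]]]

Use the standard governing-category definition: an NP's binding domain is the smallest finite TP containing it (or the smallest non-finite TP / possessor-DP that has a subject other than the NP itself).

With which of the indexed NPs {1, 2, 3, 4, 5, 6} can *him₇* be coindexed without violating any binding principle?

*him* is a pronoun, so Principle B applies: it must be free in its binding domain.
Binding domain of *him₇*: the embedded TP, whose subject is Rohan₂.
*Ivan₁* c-commands the pronoun but from outside its binding domain, and is not c-commanded by it → coindexation permitted.
*Rohan₂* c-commands the pronoun within its binding domain → coindexation would violate Principle B.
*Felix₃*: the pronoun c-commands this R-expression → coindexation would violate Principle C on *Felix₃*.
*Rashid₄*: the pronoun c-commands this R-expression → coindexation would violate Principle C on *Rashid₄*.
*Hugo₅*: the pronoun c-commands this R-expression → coindexation would violate Principle C on *Hugo₅*.
*Daniel₆*: the pronoun c-commands this R-expression → coindexation would violate Principle C on *Daniel₆*.

{1}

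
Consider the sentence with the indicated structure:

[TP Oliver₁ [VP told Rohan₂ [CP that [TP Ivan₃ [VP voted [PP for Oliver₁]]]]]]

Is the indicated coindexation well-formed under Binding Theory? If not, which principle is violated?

The two coindexed NPs are *Oliver₁* (the higher occurrence) and *Oliver₁* (the lower occurrence).
*Oliver₁* (the lower occurrence) is an R-expression. Principle C requires it to be free everywhere.
*Oliver₁* (the higher occurrence) c-commands it and carries the same index.
The R-expression is bound → Principle C violation.

Principle C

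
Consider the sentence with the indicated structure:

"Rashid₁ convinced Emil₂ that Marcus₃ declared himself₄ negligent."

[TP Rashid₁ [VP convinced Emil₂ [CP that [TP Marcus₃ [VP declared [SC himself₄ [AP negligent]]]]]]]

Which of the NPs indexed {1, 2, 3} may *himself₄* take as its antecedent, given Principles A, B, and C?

{3}

*himself* is an anaphor, so Principle A applies: it must be bound in its binding domain.
Binding domain of *himself₄*: the embedded TP, whose subject is Marcus₃.
*Rashid₁* c-commands the anaphor but is outside its binding domain → cannot satisfy Principle A.
*Emil₂* c-commands the anaphor but is outside its binding domain → cannot satisfy Principle A.
*Marcus₃* c-commands the anaphor within its binding domain → licit binder.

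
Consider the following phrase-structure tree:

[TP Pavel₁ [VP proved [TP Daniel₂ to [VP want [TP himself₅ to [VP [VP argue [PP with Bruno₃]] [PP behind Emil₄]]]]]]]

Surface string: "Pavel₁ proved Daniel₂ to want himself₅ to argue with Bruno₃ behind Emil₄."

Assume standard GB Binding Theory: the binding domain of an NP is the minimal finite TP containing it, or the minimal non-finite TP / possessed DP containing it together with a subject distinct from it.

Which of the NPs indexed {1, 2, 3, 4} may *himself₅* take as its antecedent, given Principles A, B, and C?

{2}

*himself* is an anaphor, so Principle A applies: it must be bound in its binding domain.
Binding domain of *himself₅*: the embedded TP, whose subject is Daniel₂.
*Pavel₁* c-commands the anaphor but is outside its binding domain → cannot satisfy Principle A.
*Daniel₂* c-commands the anaphor within its binding domain → licit binder.
*Bruno₃* does not c-command the anaphor → cannot bind it.
*Emil₄* does not c-command the anaphor → cannot bind it.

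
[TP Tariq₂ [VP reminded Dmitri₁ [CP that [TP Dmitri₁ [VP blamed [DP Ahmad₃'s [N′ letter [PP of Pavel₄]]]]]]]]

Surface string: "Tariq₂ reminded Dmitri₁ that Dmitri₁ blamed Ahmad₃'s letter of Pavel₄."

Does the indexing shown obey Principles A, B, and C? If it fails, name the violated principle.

The two coindexed NPs are *Dmitri₁* (the higher occurrence) and *Dmitri₁* (the lower occurrence).
*Dmitri₁* (the lower occurrence) is an R-expression. Principle C requires it to be free everywhere.
*Dmitri₁* (the higher occurrence) c-commands it and carries the same index.
The R-expression is bound → Principle C violation.

Principle C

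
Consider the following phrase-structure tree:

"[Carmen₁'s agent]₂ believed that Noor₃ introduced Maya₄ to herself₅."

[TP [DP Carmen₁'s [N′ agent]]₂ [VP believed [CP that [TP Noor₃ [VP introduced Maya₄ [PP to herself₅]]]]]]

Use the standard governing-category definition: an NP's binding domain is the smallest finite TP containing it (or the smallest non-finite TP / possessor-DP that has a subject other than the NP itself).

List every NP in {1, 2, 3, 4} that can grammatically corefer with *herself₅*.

{3, 4}

*herself* is an anaphor, so Principle A applies: it must be bound in its binding domain.
Binding domain of *herself₅*: the embedded TP, whose subject is Noor₃.
*Carmen₁* does not c-command the anaphor → cannot bind it.
*[Carmen₁'s agent]₂* c-commands the anaphor but is outside its binding domain → cannot satisfy Principle A.
*Noor₃* c-commands the anaphor within its binding domain → licit binder.
*Maya₄* c-commands the anaphor within its binding domain → licit binder.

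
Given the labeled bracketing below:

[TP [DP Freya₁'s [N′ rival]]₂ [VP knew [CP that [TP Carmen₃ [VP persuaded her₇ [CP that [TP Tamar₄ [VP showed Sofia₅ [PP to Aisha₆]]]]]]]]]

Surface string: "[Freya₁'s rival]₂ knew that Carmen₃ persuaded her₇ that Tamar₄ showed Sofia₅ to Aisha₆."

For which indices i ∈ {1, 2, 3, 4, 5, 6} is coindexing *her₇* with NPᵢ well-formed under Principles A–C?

*her* is a pronoun, so Principle B applies: it must be free in its binding domain.
Binding domain of *her₇*: the embedded TP, whose subject is Carmen₃.
*Freya₁* and the pronoun do not c-command one another → neither Principle B nor Principle C is at stake; coindexation permitted.
*[Freya₁'s rival]₂* c-commands the pronoun but from outside its binding domain, and is not c-commanded by it → coindexation permitted.
*Carmen₃* c-commands the pronoun within its binding domain → coindexation would violate Principle B.
*Tamar₄*: the pronoun c-commands this R-expression → coindexation would violate Principle C on *Tamar₄*.
*Sofia₅*: the pronoun c-commands this R-expression → coindexation would violate Principle C on *Sofia₅*.
*Aisha₆*: the pronoun c-commands this R-expression → coindexation would violate Principle C on *Aisha₆*.

{1, 2}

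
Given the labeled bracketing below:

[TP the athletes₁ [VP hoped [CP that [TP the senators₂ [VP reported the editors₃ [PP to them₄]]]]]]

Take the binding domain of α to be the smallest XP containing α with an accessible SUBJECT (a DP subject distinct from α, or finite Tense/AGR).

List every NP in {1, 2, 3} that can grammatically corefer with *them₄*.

*them* is a pronoun, so Principle B applies: it must be free in its binding domain.
Binding domain of *them₄*: the embedded TP, whose subject is the senators₂.
*the athletes₁* c-commands the pronoun but from outside its binding domain, and is not c-commanded by it → coindexation permitted.
*the senators₂* c-commands the pronoun within its binding domain → coindexation would violate Principle B.
*the editors₃* c-commands the pronoun within its binding domain → coindexation would violate Principle B.

{1}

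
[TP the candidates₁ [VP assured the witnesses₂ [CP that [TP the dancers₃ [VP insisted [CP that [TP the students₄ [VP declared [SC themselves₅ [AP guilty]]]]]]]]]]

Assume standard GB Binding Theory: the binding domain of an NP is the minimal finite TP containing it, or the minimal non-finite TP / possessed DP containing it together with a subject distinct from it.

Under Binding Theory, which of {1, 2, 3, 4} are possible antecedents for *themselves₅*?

{4}

*themselves* is an anaphor, so Principle A applies: it must be bound in its binding domain.
Binding domain of *themselves₅*: the embedded TP, whose subject is the students₄.
*the candidates₁* c-commands the anaphor but is outside its binding domain → cannot satisfy Principle A.
*the witnesses₂* c-commands the anaphor but is outside its binding domain → cannot satisfy Principle A.
*the dancers₃* c-commands the anaphor but is outside its binding domain → cannot satisfy Principle A.
*the students₄* c-commands the anaphor within its binding domain → licit binder.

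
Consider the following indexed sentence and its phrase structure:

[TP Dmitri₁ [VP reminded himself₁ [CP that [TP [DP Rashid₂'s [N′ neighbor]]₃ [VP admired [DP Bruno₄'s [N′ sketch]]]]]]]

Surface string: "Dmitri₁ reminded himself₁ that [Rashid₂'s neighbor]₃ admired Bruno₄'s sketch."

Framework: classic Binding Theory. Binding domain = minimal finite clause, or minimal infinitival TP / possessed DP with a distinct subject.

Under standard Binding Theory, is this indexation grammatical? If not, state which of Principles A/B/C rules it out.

grammatical

The two coindexed NPs are *Dmitri₁* and *himself₁*.
*himself₁* is an anaphor; its binding domain is the matrix TP, whose subject is Dmitri₁. *Dmitri₁* c-commands it within that domain and shares its index, so Principle A is satisfied.
*Dmitri₁* is an R-expression; *himself₁* does not c-command it, and no other NP shares its index, so Principle C is satisfied.
All principles are respected.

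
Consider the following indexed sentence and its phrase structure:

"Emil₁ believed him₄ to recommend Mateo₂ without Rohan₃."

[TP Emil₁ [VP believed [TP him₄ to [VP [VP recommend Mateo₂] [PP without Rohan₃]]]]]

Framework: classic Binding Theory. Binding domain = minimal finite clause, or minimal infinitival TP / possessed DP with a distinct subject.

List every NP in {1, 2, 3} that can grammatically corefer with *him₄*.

none

*him* is a pronoun, so Principle B applies: it must be free in its binding domain.
Binding domain of *him₄*: the matrix TP, whose subject is Emil₁.
*Emil₁* c-commands the pronoun within its binding domain → coindexation would violate Principle B.
*Mateo₂*: the pronoun c-commands this R-expression → coindexation would violate Principle C on *Mateo₂*.
*Rohan₃*: the pronoun c-commands this R-expression → coindexation would violate Principle C on *Rohan₃*.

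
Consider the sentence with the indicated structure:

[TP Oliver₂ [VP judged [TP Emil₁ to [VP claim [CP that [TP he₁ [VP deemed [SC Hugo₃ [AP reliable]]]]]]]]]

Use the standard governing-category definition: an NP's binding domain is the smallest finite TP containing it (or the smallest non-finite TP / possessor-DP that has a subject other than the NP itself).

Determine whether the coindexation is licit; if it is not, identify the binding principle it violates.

grammatical

The two coindexed NPs are *Emil₁* and *he₁*.
*he₁* is a pronoun; nothing c-commands it within its binding domain (the embedded TP.), so Principle B holds trivially.
*Emil₁* is an R-expression; *he₁* does not c-command it, and no other NP shares its index, so Principle C is satisfied.
All principles are respected.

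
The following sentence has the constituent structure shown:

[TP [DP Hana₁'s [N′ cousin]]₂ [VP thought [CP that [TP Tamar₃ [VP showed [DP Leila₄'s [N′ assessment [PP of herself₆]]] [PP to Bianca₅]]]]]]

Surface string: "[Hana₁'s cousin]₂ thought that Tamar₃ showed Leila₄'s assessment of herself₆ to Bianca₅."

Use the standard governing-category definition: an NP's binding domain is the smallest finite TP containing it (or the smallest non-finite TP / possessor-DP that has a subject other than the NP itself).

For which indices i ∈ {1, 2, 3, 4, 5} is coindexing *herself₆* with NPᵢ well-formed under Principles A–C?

*herself* is an anaphor, so Principle A applies: it must be bound in its binding domain.
Binding domain of *herself₆*: the possessed DP, whose subject is Leila₄.
*Hana₁* does not c-command the anaphor → cannot bind it.
*[Hana₁'s cousin]₂* c-commands the anaphor but is outside its binding domain → cannot satisfy Principle A.
*Tamar₃* c-commands the anaphor but is outside its binding domain → cannot satisfy Principle A.
*Leila₄* c-commands the anaphor within its binding domain → licit binder.
*Bianca₅* does not c-command the anaphor → cannot bind it.

{4}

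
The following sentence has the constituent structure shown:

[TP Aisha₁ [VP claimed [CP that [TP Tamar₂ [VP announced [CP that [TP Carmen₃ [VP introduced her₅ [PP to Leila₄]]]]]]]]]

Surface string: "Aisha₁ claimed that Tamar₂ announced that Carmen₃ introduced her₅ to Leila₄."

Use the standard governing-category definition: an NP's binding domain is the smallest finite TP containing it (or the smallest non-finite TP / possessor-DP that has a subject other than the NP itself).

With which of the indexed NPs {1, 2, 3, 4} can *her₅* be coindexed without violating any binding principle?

*her* is a pronoun, so Principle B applies: it must be free in its binding domain.
Binding domain of *her₅*: the embedded TP, whose subject is Carmen₃.
*Aisha₁* c-commands the pronoun but from outside its binding domain, and is not c-commanded by it → coindexation permitted.
*Tamar₂* c-commands the pronoun but from outside its binding domain, and is not c-commanded by it → coindexation permitted.
*Carmen₃* c-commands the pronoun within its binding domain → coindexation would violate Principle B.
*Leila₄*: the pronoun c-commands this R-expression → coindexation would violate Principle C on *Leila₄*.

{1, 2}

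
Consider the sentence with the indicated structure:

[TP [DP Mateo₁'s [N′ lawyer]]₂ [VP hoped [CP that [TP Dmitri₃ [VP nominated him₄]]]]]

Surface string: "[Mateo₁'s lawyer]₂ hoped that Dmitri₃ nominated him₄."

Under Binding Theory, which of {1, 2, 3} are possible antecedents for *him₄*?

{1, 2}

*him* is a pronoun, so Principle B applies: it must be free in its binding domain.
Binding domain of *him₄*: the embedded TP, whose subject is Dmitri₃.
*Mateo₁* and the pronoun do not c-command one another → neither Principle B nor Principle C is at stake; coindexation permitted.
*[Mateo₁'s lawyer]₂* c-commands the pronoun but from outside its binding domain, and is not c-commanded by it → coindexation permitted.
*Dmitri₃* c-commands the pronoun within its binding domain → coindexation would violate Principle B.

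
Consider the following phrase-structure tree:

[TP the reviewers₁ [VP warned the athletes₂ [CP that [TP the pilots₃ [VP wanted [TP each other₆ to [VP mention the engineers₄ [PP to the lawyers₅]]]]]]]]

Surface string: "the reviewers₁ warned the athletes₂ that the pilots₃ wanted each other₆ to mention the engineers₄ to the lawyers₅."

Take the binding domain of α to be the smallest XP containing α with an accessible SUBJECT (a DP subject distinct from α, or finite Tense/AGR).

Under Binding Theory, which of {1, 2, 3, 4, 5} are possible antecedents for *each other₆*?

{3}

*each other* is an anaphor, so Principle A applies: it must be bound in its binding domain.
Binding domain of *each other₆*: the embedded TP, whose subject is the pilots₃.
*the reviewers₁* c-commands the anaphor but is outside its binding domain → cannot satisfy Principle A.
*the athletes₂* c-commands the anaphor but is outside its binding domain → cannot satisfy Principle A.
*the pilots₃* c-commands the anaphor within its binding domain → licit binder.
*the engineers₄* does not c-command the anaphor → cannot bind it.
*the lawyers₅* does not c-command the anaphor → cannot bind it.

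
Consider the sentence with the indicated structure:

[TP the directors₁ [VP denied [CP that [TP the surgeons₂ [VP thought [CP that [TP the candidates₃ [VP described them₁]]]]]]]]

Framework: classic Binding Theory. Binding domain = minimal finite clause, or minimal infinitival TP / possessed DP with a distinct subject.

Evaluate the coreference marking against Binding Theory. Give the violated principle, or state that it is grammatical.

grammatical

The two coindexed NPs are *the directors₁* and *them₁*.
*them₁* is a pronoun; its binding domain is the embedded TP, whose subject is the candidates₃. Within that domain it is c-commanded only by *the candidates₃*, which carries a different index — the pronoun is free locally, so Principle B holds.
*the directors₁* is an R-expression; *them₁* does not c-command it, and no other NP shares its index, so Principle C is satisfied.
All principles are respected.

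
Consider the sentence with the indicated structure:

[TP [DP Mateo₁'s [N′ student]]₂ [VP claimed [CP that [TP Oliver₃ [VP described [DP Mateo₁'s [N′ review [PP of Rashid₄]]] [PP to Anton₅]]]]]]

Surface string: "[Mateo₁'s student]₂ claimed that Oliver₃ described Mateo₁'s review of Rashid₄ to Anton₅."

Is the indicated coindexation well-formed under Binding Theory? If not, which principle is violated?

grammatical

The two coindexed NPs are *Mateo₁* and *Mateo₁*.
*Mateo₁* is an R-expression; no coindexed NP c-commands it, so Principle C holds.
*Mateo₁* is an R-expression; *Mateo₁* does not c-command it, and no other NP shares its index, so Principle C is satisfied.
All principles are respected.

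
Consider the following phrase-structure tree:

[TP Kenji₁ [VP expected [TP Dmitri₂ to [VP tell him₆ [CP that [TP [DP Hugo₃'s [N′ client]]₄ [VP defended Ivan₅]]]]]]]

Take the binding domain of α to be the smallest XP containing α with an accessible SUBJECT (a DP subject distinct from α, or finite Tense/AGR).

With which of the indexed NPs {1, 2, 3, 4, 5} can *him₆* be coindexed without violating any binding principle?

*him* is a pronoun, so Principle B applies: it must be free in its binding domain.
Binding domain of *him₆*: the embedded TP, whose subject is Dmitri₂.
*Kenji₁* c-commands the pronoun but from outside its binding domain, and is not c-commanded by it → coindexation permitted.
*Dmitri₂* c-commands the pronoun within its binding domain → coindexation would violate Principle B.
*Hugo₃*: the pronoun c-commands this R-expression → coindexation would violate Principle C on *Hugo₃*.
*[Hugo₃'s client]₄*: the pronoun c-commands this R-expression → coindexation would violate Principle C on *[Hugo₃'s client]₄*.
*Ivan₅*: the pronoun c-commands this R-expression → coindexation would violate Principle C on *Ivan₅*.

{1}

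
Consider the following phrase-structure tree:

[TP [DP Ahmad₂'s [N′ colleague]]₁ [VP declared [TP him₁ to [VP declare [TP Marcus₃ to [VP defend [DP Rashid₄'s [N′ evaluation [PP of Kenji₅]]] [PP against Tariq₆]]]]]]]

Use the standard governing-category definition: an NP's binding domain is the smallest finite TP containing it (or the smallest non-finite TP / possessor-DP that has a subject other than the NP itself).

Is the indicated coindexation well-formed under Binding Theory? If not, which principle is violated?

Principle B

The two coindexed NPs are *[Ahmad₂'s colleague]₁* and *him₁*.
*him₁* is a pronoun. Its binding domain is the matrix TP, whose subject is [Ahmad₂'s colleague]₁.
*[Ahmad₂'s colleague]₁* c-commands it within that domain and carries the same index.
The pronoun is locally bound → Principle B violation.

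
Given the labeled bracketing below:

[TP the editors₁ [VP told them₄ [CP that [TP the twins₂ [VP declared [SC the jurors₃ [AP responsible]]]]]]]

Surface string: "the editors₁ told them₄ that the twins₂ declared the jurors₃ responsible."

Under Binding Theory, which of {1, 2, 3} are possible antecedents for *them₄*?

*them* is a pronoun, so Principle B applies: it must be free in its binding domain.
Binding domain of *them₄*: the matrix TP, whose subject is the editors₁.
*the editors₁* c-commands the pronoun within its binding domain → coindexation would violate Principle B.
*the twins₂*: the pronoun c-commands this R-expression → coindexation would violate Principle C on *the twins₂*.
*the jurors₃*: the pronoun c-commands this R-expression → coindexation would violate Principle C on *the jurors₃*.

none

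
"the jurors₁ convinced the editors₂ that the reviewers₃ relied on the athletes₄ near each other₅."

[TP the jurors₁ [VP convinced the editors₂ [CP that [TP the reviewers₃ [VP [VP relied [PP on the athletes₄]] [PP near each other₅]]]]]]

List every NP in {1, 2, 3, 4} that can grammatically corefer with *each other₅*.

*each other* is an anaphor, so Principle A applies: it must be bound in its binding domain.
Binding domain of *each other₅*: the embedded TP, whose subject is the reviewers₃.
*the jurors₁* c-commands the anaphor but is outside its binding domain → cannot satisfy Principle A.
*the editors₂* c-commands the anaphor but is outside its binding domain → cannot satisfy Principle A.
*the reviewers₃* c-commands the anaphor within its binding domain → licit binder.
*the athletes₄* does not c-command the anaphor → cannot bind it.

{3}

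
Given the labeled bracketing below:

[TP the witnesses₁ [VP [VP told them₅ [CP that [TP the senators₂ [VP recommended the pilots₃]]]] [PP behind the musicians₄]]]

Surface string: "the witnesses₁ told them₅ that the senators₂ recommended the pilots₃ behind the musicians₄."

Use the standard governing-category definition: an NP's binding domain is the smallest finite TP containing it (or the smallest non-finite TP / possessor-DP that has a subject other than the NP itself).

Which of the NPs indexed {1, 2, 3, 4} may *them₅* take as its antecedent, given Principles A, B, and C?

{4}

*them* is a pronoun, so Principle B applies: it must be free in its binding domain.
Binding domain of *them₅*: the matrix TP, whose subject is the witnesses₁.
*the witnesses₁* c-commands the pronoun within its binding domain → coindexation would violate Principle B.
*the senators₂*: the pronoun c-commands this R-expression → coindexation would violate Principle C on *the senators₂*.
*the pilots₃*: the pronoun c-commands this R-expression → coindexation would violate Principle C on *the pilots₃*.
*the musicians₄* and the pronoun do not c-command one another → neither Principle B nor Principle C is at stake; coindexation permitted.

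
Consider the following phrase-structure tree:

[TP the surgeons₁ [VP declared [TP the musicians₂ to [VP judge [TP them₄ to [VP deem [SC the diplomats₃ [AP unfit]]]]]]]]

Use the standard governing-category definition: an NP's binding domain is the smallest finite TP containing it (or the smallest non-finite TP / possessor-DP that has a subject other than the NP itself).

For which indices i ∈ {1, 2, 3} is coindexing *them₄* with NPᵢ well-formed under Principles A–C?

{1}

*them* is a pronoun, so Principle B applies: it must be free in its binding domain.
Binding domain of *them₄*: the embedded TP, whose subject is the musicians₂.
*the surgeons₁* c-commands the pronoun but from outside its binding domain, and is not c-commanded by it → coindexation permitted.
*the musicians₂* c-commands the pronoun within its binding domain → coindexation would violate Principle B.
*the diplomats₃*: the pronoun c-commands this R-expression → coindexation would violate Principle C on *the diplomats₃*.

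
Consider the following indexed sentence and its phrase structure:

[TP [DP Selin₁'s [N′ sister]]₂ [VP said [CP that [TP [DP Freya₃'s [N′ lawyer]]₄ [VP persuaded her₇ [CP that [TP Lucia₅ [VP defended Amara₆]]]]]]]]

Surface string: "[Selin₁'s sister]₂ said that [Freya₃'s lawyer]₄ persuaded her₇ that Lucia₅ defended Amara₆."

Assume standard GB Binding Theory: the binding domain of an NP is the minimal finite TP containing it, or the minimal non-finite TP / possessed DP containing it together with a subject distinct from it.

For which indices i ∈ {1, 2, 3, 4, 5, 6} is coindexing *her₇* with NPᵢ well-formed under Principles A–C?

{1, 2, 3}

*her* is a pronoun, so Principle B applies: it must be free in its binding domain.
Binding domain of *her₇*: the embedded TP, whose subject is [Freya₃'s lawyer]₄.
*Selin₁* and the pronoun do not c-command one another → neither Principle B nor Principle C is at stake; coindexation permitted.
*[Selin₁'s sister]₂* c-commands the pronoun but from outside its binding domain, and is not c-commanded by it → coindexation permitted.
*Freya₃* and the pronoun do not c-command one another → neither Principle B nor Principle C is at stake; coindexation permitted.
*[Freya₃'s lawyer]₄* c-commands the pronoun within its binding domain → coindexation would violate Principle B.
*Lucia₅*: the pronoun c-commands this R-expression → coindexation would violate Principle C on *Lucia₅*.
*Amara₆*: the pronoun c-commands this R-expression → coindexation would violate Principle C on *Amara₆*.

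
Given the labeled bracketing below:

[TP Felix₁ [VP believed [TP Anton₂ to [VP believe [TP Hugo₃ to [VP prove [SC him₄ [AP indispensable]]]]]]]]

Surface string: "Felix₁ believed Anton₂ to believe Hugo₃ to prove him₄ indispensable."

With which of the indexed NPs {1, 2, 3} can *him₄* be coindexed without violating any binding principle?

*him* is a pronoun, so Principle B applies: it must be free in its binding domain.
Binding domain of *him₄*: the embedded TP, whose subject is Hugo₃.
*Felix₁* c-commands the pronoun but from outside its binding domain, and is not c-commanded by it → coindexation permitted.
*Anton₂* c-commands the pronoun but from outside its binding domain, and is not c-commanded by it → coindexation permitted.
*Hugo₃* c-commands the pronoun within its binding domain → coindexation would violate Principle B.

{1, 2}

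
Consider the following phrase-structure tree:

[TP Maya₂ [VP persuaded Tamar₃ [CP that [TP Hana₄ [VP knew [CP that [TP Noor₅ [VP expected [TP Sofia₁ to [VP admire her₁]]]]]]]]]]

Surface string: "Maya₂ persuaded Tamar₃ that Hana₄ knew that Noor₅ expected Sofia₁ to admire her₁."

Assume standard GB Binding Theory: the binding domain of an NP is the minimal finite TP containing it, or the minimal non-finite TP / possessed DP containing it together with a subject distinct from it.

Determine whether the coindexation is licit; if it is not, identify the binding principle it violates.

The two coindexed NPs are *Sofia₁* and *her₁*.
*her₁* is a pronoun. Its binding domain is the embedded TP, whose subject is Sofia₁.
*Sofia₁* c-commands it within that domain and carries the same index.
The pronoun is locally bound → Principle B violation.

Principle B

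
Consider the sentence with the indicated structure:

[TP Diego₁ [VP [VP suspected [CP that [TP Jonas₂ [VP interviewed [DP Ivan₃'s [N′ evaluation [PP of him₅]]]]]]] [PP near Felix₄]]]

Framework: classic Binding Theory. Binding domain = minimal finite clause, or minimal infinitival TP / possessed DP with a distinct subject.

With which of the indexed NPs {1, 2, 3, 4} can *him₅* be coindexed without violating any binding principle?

{1, 2, 4}

*him* is a pronoun, so Principle B applies: it must be free in its binding domain.
Binding domain of *him₅*: the possessed DP, whose subject is Ivan₃.
*Diego₁* c-commands the pronoun but from outside its binding domain, and is not c-commanded by it → coindexation permitted.
*Jonas₂* c-commands the pronoun but from outside its binding domain, and is not c-commanded by it → coindexation permitted.
*Ivan₃* c-commands the pronoun within its binding domain → coindexation would violate Principle B.
*Felix₄* and the pronoun do not c-command one another → neither Principle B nor Principle C is at stake; coindexation permitted.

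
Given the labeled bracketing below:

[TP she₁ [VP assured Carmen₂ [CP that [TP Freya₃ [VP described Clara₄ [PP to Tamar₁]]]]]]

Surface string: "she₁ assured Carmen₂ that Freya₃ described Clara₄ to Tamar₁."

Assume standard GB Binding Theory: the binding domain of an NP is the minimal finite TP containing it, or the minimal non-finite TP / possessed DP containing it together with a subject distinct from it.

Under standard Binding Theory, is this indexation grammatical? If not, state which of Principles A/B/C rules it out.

The two coindexed NPs are *she₁* and *Tamar₁*.
*Tamar₁* is an R-expression. Principle C requires it to be free everywhere.
*she₁* c-commands it and carries the same index.
The R-expression is bound → Principle C violation.

Principle C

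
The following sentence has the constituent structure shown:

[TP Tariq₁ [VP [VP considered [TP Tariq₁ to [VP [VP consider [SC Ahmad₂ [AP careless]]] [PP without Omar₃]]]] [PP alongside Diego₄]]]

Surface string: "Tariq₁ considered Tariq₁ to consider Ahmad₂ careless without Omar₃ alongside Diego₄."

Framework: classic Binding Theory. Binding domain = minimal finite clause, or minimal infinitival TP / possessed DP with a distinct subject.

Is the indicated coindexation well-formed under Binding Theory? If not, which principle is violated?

Principle C

The two coindexed NPs are *Tariq₁* (the higher occurrence) and *Tariq₁* (the lower occurrence).
*Tariq₁* (the lower occurrence) is an R-expression. Principle C requires it to be free everywhere.
*Tariq₁* (the higher occurrence) c-commands it and carries the same index.
The R-expression is bound → Principle C violation.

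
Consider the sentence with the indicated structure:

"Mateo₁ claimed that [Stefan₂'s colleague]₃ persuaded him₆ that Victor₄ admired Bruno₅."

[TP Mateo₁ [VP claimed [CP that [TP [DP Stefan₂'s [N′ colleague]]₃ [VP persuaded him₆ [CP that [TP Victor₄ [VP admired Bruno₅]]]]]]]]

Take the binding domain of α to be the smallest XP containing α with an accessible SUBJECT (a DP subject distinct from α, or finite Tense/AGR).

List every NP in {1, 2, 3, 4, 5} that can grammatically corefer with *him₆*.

{1, 2}

*him* is a pronoun, so Principle B applies: it must be free in its binding domain.
Binding domain of *him₆*: the embedded TP, whose subject is [Stefan₂'s colleague]₃.
*Mateo₁* c-commands the pronoun but from outside its binding domain, and is not c-commanded by it → coindexation permitted.
*Stefan₂* and the pronoun do not c-command one another → neither Principle B nor Principle C is at stake; coindexation permitted.
*[Stefan₂'s colleague]₃* c-commands the pronoun within its binding domain → coindexation would violate Principle B.
*Victor₄*: the pronoun c-commands this R-expression → coindexation would violate Principle C on *Victor₄*.
*Bruno₅*: the pronoun c-commands this R-expression → coindexation would violate Principle C on *Bruno₅*.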